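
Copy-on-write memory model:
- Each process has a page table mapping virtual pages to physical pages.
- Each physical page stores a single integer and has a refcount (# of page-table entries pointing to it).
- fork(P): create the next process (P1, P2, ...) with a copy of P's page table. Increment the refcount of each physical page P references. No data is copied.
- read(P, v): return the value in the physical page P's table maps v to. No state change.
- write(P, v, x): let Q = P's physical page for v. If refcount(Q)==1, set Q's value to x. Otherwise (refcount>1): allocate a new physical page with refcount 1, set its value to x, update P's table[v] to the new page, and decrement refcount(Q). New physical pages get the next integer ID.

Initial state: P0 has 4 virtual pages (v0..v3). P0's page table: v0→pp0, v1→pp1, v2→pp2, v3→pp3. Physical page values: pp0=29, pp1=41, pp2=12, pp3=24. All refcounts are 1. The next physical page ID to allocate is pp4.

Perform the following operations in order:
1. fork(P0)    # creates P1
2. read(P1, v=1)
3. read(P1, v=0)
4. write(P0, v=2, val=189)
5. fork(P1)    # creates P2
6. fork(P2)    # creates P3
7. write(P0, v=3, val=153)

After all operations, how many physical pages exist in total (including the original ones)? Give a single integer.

Answer: 6

Derivation:
Op 1: fork(P0) -> P1. 4 ppages; refcounts: pp0:2 pp1:2 pp2:2 pp3:2
Op 2: read(P1, v1) -> 41. No state change.
Op 3: read(P1, v0) -> 29. No state change.
Op 4: write(P0, v2, 189). refcount(pp2)=2>1 -> COPY to pp4. 5 ppages; refcounts: pp0:2 pp1:2 pp2:1 pp3:2 pp4:1
Op 5: fork(P1) -> P2. 5 ppages; refcounts: pp0:3 pp1:3 pp2:2 pp3:3 pp4:1
Op 6: fork(P2) -> P3. 5 ppages; refcounts: pp0:4 pp1:4 pp2:3 pp3:4 pp4:1
Op 7: write(P0, v3, 153). refcount(pp3)=4>1 -> COPY to pp5. 6 ppages; refcounts: pp0:4 pp1:4 pp2:3 pp3:3 pp4:1 pp5:1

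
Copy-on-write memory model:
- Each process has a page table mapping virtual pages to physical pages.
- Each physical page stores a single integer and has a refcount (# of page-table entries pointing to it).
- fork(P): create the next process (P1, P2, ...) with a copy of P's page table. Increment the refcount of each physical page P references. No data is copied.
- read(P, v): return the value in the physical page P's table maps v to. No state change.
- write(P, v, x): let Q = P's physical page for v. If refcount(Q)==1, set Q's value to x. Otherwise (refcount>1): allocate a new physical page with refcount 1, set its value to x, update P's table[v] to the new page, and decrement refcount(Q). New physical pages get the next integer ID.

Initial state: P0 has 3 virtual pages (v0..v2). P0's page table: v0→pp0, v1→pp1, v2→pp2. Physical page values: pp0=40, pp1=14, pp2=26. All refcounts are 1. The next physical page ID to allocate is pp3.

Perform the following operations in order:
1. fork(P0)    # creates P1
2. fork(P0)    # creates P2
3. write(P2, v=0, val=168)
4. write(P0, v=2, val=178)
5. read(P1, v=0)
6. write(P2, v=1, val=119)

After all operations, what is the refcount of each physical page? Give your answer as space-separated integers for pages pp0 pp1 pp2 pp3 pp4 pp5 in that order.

Answer: 2 2 2 1 1 1

Derivation:
Op 1: fork(P0) -> P1. 3 ppages; refcounts: pp0:2 pp1:2 pp2:2
Op 2: fork(P0) -> P2. 3 ppages; refcounts: pp0:3 pp1:3 pp2:3
Op 3: write(P2, v0, 168). refcount(pp0)=3>1 -> COPY to pp3. 4 ppages; refcounts: pp0:2 pp1:3 pp2:3 pp3:1
Op 4: write(P0, v2, 178). refcount(pp2)=3>1 -> COPY to pp4. 5 ppages; refcounts: pp0:2 pp1:3 pp2:2 pp3:1 pp4:1
Op 5: read(P1, v0) -> 40. No state change.
Op 6: write(P2, v1, 119). refcount(pp1)=3>1 -> COPY to pp5. 6 ppages; refcounts: pp0:2 pp1:2 pp2:2 pp3:1 pp4:1 pp5:1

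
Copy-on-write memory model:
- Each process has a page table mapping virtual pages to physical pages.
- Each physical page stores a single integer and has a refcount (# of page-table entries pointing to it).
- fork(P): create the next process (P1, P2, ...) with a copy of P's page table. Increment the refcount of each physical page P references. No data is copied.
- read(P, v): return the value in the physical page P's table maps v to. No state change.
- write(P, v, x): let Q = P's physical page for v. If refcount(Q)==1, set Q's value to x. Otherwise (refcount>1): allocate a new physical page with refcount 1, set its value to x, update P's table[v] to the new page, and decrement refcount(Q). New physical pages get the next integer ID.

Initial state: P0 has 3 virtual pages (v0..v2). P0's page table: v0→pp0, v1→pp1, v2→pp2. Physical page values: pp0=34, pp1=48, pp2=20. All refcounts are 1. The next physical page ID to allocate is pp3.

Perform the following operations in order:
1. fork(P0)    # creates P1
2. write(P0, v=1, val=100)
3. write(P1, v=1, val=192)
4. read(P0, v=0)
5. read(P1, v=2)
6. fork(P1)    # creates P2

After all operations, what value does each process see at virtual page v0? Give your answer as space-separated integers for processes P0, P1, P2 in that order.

Op 1: fork(P0) -> P1. 3 ppages; refcounts: pp0:2 pp1:2 pp2:2
Op 2: write(P0, v1, 100). refcount(pp1)=2>1 -> COPY to pp3. 4 ppages; refcounts: pp0:2 pp1:1 pp2:2 pp3:1
Op 3: write(P1, v1, 192). refcount(pp1)=1 -> write in place. 4 ppages; refcounts: pp0:2 pp1:1 pp2:2 pp3:1
Op 4: read(P0, v0) -> 34. No state change.
Op 5: read(P1, v2) -> 20. No state change.
Op 6: fork(P1) -> P2. 4 ppages; refcounts: pp0:3 pp1:2 pp2:3 pp3:1
P0: v0 -> pp0 = 34
P1: v0 -> pp0 = 34
P2: v0 -> pp0 = 34

Answer: 34 34 34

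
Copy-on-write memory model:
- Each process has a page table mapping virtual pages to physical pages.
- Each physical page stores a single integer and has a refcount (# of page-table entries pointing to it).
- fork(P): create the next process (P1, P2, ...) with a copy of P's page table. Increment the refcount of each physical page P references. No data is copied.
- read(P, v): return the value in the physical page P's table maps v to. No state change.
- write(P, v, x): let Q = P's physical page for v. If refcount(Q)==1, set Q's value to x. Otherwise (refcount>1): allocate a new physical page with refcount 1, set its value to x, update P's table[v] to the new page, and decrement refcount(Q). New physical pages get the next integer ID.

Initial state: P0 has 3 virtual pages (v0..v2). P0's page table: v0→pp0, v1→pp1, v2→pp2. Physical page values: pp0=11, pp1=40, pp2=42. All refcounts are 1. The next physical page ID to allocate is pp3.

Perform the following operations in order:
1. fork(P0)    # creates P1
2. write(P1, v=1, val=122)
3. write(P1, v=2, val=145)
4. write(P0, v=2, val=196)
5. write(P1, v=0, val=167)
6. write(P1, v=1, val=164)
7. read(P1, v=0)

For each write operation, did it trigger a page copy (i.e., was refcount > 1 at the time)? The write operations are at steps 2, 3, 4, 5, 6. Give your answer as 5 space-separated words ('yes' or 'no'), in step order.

Op 1: fork(P0) -> P1. 3 ppages; refcounts: pp0:2 pp1:2 pp2:2
Op 2: write(P1, v1, 122). refcount(pp1)=2>1 -> COPY to pp3. 4 ppages; refcounts: pp0:2 pp1:1 pp2:2 pp3:1
Op 3: write(P1, v2, 145). refcount(pp2)=2>1 -> COPY to pp4. 5 ppages; refcounts: pp0:2 pp1:1 pp2:1 pp3:1 pp4:1
Op 4: write(P0, v2, 196). refcount(pp2)=1 -> write in place. 5 ppages; refcounts: pp0:2 pp1:1 pp2:1 pp3:1 pp4:1
Op 5: write(P1, v0, 167). refcount(pp0)=2>1 -> COPY to pp5. 6 ppages; refcounts: pp0:1 pp1:1 pp2:1 pp3:1 pp4:1 pp5:1
Op 6: write(P1, v1, 164). refcount(pp3)=1 -> write in place. 6 ppages; refcounts: pp0:1 pp1:1 pp2:1 pp3:1 pp4:1 pp5:1
Op 7: read(P1, v0) -> 167. No state change.

yes yes no yes no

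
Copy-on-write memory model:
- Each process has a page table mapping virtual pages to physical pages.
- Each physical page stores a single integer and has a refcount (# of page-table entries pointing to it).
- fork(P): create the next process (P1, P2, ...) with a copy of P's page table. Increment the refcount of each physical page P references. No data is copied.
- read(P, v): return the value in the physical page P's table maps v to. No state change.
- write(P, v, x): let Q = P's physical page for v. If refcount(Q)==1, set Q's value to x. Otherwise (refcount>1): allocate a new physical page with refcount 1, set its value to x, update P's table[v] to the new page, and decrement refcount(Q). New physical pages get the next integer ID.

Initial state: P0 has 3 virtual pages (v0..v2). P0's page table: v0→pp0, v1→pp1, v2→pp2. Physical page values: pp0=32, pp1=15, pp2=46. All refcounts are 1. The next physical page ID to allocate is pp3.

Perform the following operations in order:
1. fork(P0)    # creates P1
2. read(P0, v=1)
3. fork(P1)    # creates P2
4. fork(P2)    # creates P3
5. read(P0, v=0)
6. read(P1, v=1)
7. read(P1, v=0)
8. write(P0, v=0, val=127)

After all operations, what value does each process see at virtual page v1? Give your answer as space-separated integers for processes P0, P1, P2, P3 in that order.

Answer: 15 15 15 15

Derivation:
Op 1: fork(P0) -> P1. 3 ppages; refcounts: pp0:2 pp1:2 pp2:2
Op 2: read(P0, v1) -> 15. No state change.
Op 3: fork(P1) -> P2. 3 ppages; refcounts: pp0:3 pp1:3 pp2:3
Op 4: fork(P2) -> P3. 3 ppages; refcounts: pp0:4 pp1:4 pp2:4
Op 5: read(P0, v0) -> 32. No state change.
Op 6: read(P1, v1) -> 15. No state change.
Op 7: read(P1, v0) -> 32. No state change.
Op 8: write(P0, v0, 127). refcount(pp0)=4>1 -> COPY to pp3. 4 ppages; refcounts: pp0:3 pp1:4 pp2:4 pp3:1
P0: v1 -> pp1 = 15
P1: v1 -> pp1 = 15
P2: v1 -> pp1 = 15
P3: v1 -> pp1 = 15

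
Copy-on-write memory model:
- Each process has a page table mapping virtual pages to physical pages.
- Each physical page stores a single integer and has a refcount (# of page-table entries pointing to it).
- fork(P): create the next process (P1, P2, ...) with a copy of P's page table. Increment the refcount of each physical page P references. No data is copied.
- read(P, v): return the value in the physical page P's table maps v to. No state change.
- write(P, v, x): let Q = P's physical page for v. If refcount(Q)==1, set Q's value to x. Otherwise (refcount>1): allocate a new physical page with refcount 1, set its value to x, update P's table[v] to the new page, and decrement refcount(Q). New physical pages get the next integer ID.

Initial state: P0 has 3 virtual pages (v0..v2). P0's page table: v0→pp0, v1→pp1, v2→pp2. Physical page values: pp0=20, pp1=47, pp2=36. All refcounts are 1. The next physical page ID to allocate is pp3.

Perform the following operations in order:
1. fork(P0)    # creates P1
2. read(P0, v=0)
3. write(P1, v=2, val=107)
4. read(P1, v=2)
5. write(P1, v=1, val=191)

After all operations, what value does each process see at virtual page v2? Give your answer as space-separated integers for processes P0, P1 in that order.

Answer: 36 107

Derivation:
Op 1: fork(P0) -> P1. 3 ppages; refcounts: pp0:2 pp1:2 pp2:2
Op 2: read(P0, v0) -> 20. No state change.
Op 3: write(P1, v2, 107). refcount(pp2)=2>1 -> COPY to pp3. 4 ppages; refcounts: pp0:2 pp1:2 pp2:1 pp3:1
Op 4: read(P1, v2) -> 107. No state change.
Op 5: write(P1, v1, 191). refcount(pp1)=2>1 -> COPY to pp4. 5 ppages; refcounts: pp0:2 pp1:1 pp2:1 pp3:1 pp4:1
P0: v2 -> pp2 = 36
P1: v2 -> pp3 = 107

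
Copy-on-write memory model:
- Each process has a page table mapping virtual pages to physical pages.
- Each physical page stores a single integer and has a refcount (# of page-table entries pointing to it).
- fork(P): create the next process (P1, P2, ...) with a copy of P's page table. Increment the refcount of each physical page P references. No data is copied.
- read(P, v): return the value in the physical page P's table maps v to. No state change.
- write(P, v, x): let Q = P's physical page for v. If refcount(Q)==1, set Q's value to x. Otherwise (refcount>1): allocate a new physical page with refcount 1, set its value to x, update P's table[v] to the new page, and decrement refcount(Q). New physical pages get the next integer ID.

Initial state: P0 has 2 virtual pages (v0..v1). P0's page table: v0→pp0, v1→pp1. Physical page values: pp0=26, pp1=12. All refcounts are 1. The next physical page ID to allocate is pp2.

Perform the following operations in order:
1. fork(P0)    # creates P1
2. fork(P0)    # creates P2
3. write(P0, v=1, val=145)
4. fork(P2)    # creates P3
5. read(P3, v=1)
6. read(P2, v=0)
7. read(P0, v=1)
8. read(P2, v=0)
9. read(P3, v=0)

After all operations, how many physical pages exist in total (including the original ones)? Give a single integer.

Op 1: fork(P0) -> P1. 2 ppages; refcounts: pp0:2 pp1:2
Op 2: fork(P0) -> P2. 2 ppages; refcounts: pp0:3 pp1:3
Op 3: write(P0, v1, 145). refcount(pp1)=3>1 -> COPY to pp2. 3 ppages; refcounts: pp0:3 pp1:2 pp2:1
Op 4: fork(P2) -> P3. 3 ppages; refcounts: pp0:4 pp1:3 pp2:1
Op 5: read(P3, v1) -> 12. No state change.
Op 6: read(P2, v0) -> 26. No state change.
Op 7: read(P0, v1) -> 145. No state change.
Op 8: read(P2, v0) -> 26. No state change.
Op 9: read(P3, v0) -> 26. No state change.

Answer: 3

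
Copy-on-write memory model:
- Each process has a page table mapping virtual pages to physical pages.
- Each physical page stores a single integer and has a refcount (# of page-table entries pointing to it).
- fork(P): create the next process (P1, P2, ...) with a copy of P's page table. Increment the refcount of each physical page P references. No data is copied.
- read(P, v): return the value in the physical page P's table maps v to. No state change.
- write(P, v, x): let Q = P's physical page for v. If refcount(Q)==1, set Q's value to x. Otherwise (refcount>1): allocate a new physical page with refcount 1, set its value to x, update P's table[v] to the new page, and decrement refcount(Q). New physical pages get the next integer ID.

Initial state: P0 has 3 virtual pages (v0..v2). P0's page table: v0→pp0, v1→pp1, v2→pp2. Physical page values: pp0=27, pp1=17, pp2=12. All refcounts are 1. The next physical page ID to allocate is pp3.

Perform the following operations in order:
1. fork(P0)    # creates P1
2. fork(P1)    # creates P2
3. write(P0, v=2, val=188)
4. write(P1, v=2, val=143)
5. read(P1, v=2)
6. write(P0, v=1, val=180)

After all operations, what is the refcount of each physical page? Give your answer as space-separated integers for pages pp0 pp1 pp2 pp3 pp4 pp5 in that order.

Op 1: fork(P0) -> P1. 3 ppages; refcounts: pp0:2 pp1:2 pp2:2
Op 2: fork(P1) -> P2. 3 ppages; refcounts: pp0:3 pp1:3 pp2:3
Op 3: write(P0, v2, 188). refcount(pp2)=3>1 -> COPY to pp3. 4 ppages; refcounts: pp0:3 pp1:3 pp2:2 pp3:1
Op 4: write(P1, v2, 143). refcount(pp2)=2>1 -> COPY to pp4. 5 ppages; refcounts: pp0:3 pp1:3 pp2:1 pp3:1 pp4:1
Op 5: read(P1, v2) -> 143. No state change.
Op 6: write(P0, v1, 180). refcount(pp1)=3>1 -> COPY to pp5. 6 ppages; refcounts: pp0:3 pp1:2 pp2:1 pp3:1 pp4:1 pp5:1

Answer: 3 2 1 1 1 1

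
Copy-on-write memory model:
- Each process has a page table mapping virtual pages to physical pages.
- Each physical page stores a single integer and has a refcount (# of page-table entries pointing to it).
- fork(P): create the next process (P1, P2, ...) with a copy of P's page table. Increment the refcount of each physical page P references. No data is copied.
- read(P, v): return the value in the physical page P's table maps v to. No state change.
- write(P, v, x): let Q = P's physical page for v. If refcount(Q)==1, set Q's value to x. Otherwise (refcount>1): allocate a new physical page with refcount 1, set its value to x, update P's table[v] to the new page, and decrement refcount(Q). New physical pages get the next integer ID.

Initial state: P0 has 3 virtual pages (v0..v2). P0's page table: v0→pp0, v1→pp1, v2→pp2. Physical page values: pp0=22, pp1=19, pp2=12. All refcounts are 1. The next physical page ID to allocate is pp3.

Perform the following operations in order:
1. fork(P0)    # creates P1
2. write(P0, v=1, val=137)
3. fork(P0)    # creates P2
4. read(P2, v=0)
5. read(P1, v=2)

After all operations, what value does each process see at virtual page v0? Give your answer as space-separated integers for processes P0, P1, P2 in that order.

Op 1: fork(P0) -> P1. 3 ppages; refcounts: pp0:2 pp1:2 pp2:2
Op 2: write(P0, v1, 137). refcount(pp1)=2>1 -> COPY to pp3. 4 ppages; refcounts: pp0:2 pp1:1 pp2:2 pp3:1
Op 3: fork(P0) -> P2. 4 ppages; refcounts: pp0:3 pp1:1 pp2:3 pp3:2
Op 4: read(P2, v0) -> 22. No state change.
Op 5: read(P1, v2) -> 12. No state change.
P0: v0 -> pp0 = 22
P1: v0 -> pp0 = 22
P2: v0 -> pp0 = 22

Answer: 22 22 22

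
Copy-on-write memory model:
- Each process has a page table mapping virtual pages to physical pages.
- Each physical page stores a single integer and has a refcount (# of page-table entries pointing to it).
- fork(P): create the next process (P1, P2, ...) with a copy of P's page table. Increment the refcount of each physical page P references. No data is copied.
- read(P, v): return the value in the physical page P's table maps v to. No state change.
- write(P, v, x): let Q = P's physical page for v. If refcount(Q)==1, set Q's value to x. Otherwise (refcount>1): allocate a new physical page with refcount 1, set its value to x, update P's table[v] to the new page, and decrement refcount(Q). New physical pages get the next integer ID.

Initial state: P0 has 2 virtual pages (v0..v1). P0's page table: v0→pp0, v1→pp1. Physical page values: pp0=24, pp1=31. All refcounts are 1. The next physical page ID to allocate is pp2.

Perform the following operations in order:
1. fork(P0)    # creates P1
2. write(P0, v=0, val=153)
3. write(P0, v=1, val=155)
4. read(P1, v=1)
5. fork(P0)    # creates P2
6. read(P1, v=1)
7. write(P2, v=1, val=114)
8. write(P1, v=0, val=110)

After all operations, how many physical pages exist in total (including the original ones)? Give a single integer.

Answer: 5

Derivation:
Op 1: fork(P0) -> P1. 2 ppages; refcounts: pp0:2 pp1:2
Op 2: write(P0, v0, 153). refcount(pp0)=2>1 -> COPY to pp2. 3 ppages; refcounts: pp0:1 pp1:2 pp2:1
Op 3: write(P0, v1, 155). refcount(pp1)=2>1 -> COPY to pp3. 4 ppages; refcounts: pp0:1 pp1:1 pp2:1 pp3:1
Op 4: read(P1, v1) -> 31. No state change.
Op 5: fork(P0) -> P2. 4 ppages; refcounts: pp0:1 pp1:1 pp2:2 pp3:2
Op 6: read(P1, v1) -> 31. No state change.
Op 7: write(P2, v1, 114). refcount(pp3)=2>1 -> COPY to pp4. 5 ppages; refcounts: pp0:1 pp1:1 pp2:2 pp3:1 pp4:1
Op 8: write(P1, v0, 110). refcount(pp0)=1 -> write in place. 5 ppages; refcounts: pp0:1 pp1:1 pp2:2 pp3:1 pp4:1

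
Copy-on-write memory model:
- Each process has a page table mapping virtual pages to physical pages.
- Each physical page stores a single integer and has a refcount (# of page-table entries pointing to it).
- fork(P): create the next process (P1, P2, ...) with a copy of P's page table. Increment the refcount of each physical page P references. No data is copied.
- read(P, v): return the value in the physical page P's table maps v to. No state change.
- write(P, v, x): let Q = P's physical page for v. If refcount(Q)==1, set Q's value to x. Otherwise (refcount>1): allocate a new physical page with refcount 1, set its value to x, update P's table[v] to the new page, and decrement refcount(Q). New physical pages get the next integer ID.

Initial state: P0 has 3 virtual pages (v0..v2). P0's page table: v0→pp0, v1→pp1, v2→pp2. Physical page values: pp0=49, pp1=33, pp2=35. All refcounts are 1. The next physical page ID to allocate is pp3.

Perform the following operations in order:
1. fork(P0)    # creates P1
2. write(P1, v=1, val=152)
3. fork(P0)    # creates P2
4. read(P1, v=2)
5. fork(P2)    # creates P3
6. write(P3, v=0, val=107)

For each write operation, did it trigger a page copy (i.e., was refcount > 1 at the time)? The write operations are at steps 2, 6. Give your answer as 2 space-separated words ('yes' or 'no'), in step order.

Op 1: fork(P0) -> P1. 3 ppages; refcounts: pp0:2 pp1:2 pp2:2
Op 2: write(P1, v1, 152). refcount(pp1)=2>1 -> COPY to pp3. 4 ppages; refcounts: pp0:2 pp1:1 pp2:2 pp3:1
Op 3: fork(P0) -> P2. 4 ppages; refcounts: pp0:3 pp1:2 pp2:3 pp3:1
Op 4: read(P1, v2) -> 35. No state change.
Op 5: fork(P2) -> P3. 4 ppages; refcounts: pp0:4 pp1:3 pp2:4 pp3:1
Op 6: write(P3, v0, 107). refcount(pp0)=4>1 -> COPY to pp4. 5 ppages; refcounts: pp0:3 pp1:3 pp2:4 pp3:1 pp4:1

yes yes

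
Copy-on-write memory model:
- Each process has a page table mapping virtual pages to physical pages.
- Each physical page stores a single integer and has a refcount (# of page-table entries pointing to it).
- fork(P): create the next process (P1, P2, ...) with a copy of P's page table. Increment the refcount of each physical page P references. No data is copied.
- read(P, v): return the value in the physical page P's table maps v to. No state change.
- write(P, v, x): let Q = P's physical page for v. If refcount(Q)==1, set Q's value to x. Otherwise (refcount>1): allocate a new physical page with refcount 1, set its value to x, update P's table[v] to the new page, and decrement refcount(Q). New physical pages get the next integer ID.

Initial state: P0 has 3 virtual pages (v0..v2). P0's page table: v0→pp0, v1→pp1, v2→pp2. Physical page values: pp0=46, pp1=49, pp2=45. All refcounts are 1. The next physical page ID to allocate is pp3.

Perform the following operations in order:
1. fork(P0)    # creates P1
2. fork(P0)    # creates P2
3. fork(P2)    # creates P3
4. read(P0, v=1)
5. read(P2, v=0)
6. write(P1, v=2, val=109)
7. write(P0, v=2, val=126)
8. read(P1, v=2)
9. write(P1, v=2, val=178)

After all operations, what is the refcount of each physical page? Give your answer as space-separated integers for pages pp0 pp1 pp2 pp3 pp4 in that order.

Answer: 4 4 2 1 1

Derivation:
Op 1: fork(P0) -> P1. 3 ppages; refcounts: pp0:2 pp1:2 pp2:2
Op 2: fork(P0) -> P2. 3 ppages; refcounts: pp0:3 pp1:3 pp2:3
Op 3: fork(P2) -> P3. 3 ppages; refcounts: pp0:4 pp1:4 pp2:4
Op 4: read(P0, v1) -> 49. No state change.
Op 5: read(P2, v0) -> 46. No state change.
Op 6: write(P1, v2, 109). refcount(pp2)=4>1 -> COPY to pp3. 4 ppages; refcounts: pp0:4 pp1:4 pp2:3 pp3:1
Op 7: write(P0, v2, 126). refcount(pp2)=3>1 -> COPY to pp4. 5 ppages; refcounts: pp0:4 pp1:4 pp2:2 pp3:1 pp4:1
Op 8: read(P1, v2) -> 109. No state change.
Op 9: write(P1, v2, 178). refcount(pp3)=1 -> write in place. 5 ppages; refcounts: pp0:4 pp1:4 pp2:2 pp3:1 pp4:1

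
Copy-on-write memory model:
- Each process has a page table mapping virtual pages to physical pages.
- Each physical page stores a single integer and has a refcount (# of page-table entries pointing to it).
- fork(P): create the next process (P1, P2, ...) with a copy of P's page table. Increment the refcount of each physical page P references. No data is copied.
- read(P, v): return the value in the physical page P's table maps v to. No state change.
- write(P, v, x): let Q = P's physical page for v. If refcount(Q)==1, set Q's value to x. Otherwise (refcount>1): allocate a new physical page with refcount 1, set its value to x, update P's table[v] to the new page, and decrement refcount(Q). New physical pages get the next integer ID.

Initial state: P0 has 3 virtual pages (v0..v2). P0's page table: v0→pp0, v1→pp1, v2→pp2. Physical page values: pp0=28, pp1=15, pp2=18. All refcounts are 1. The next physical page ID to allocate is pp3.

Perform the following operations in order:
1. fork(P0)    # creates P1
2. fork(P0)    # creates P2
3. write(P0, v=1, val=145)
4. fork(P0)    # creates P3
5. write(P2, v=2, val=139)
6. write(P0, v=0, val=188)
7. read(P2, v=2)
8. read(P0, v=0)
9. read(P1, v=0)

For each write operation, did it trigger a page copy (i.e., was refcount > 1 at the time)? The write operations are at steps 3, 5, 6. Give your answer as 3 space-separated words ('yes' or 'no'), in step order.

Op 1: fork(P0) -> P1. 3 ppages; refcounts: pp0:2 pp1:2 pp2:2
Op 2: fork(P0) -> P2. 3 ppages; refcounts: pp0:3 pp1:3 pp2:3
Op 3: write(P0, v1, 145). refcount(pp1)=3>1 -> COPY to pp3. 4 ppages; refcounts: pp0:3 pp1:2 pp2:3 pp3:1
Op 4: fork(P0) -> P3. 4 ppages; refcounts: pp0:4 pp1:2 pp2:4 pp3:2
Op 5: write(P2, v2, 139). refcount(pp2)=4>1 -> COPY to pp4. 5 ppages; refcounts: pp0:4 pp1:2 pp2:3 pp3:2 pp4:1
Op 6: write(P0, v0, 188). refcount(pp0)=4>1 -> COPY to pp5. 6 ppages; refcounts: pp0:3 pp1:2 pp2:3 pp3:2 pp4:1 pp5:1
Op 7: read(P2, v2) -> 139. No state change.
Op 8: read(P0, v0) -> 188. No state change.
Op 9: read(P1, v0) -> 28. No state change.

yes yes yes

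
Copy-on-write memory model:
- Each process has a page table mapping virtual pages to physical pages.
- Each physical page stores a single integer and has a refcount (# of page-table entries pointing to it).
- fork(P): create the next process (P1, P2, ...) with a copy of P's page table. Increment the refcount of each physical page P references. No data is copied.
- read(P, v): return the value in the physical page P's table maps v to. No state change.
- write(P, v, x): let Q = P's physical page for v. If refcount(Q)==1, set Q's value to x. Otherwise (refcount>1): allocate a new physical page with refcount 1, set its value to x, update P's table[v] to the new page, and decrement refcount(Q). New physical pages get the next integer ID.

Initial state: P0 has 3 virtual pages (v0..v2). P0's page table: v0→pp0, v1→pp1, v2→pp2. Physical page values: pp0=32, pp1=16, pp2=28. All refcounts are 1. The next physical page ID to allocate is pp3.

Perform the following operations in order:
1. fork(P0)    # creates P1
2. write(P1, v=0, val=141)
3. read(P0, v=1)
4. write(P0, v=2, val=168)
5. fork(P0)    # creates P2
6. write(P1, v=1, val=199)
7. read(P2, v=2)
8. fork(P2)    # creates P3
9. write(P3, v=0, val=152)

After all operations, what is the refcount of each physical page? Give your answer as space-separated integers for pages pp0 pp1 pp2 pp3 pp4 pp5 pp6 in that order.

Answer: 2 3 1 1 3 1 1

Derivation:
Op 1: fork(P0) -> P1. 3 ppages; refcounts: pp0:2 pp1:2 pp2:2
Op 2: write(P1, v0, 141). refcount(pp0)=2>1 -> COPY to pp3. 4 ppages; refcounts: pp0:1 pp1:2 pp2:2 pp3:1
Op 3: read(P0, v1) -> 16. No state change.
Op 4: write(P0, v2, 168). refcount(pp2)=2>1 -> COPY to pp4. 5 ppages; refcounts: pp0:1 pp1:2 pp2:1 pp3:1 pp4:1
Op 5: fork(P0) -> P2. 5 ppages; refcounts: pp0:2 pp1:3 pp2:1 pp3:1 pp4:2
Op 6: write(P1, v1, 199). refcount(pp1)=3>1 -> COPY to pp5. 6 ppages; refcounts: pp0:2 pp1:2 pp2:1 pp3:1 pp4:2 pp5:1
Op 7: read(P2, v2) -> 168. No state change.
Op 8: fork(P2) -> P3. 6 ppages; refcounts: pp0:3 pp1:3 pp2:1 pp3:1 pp4:3 pp5:1
Op 9: write(P3, v0, 152). refcount(pp0)=3>1 -> COPY to pp6. 7 ppages; refcounts: pp0:2 pp1:3 pp2:1 pp3:1 pp4:3 pp5:1 pp6:1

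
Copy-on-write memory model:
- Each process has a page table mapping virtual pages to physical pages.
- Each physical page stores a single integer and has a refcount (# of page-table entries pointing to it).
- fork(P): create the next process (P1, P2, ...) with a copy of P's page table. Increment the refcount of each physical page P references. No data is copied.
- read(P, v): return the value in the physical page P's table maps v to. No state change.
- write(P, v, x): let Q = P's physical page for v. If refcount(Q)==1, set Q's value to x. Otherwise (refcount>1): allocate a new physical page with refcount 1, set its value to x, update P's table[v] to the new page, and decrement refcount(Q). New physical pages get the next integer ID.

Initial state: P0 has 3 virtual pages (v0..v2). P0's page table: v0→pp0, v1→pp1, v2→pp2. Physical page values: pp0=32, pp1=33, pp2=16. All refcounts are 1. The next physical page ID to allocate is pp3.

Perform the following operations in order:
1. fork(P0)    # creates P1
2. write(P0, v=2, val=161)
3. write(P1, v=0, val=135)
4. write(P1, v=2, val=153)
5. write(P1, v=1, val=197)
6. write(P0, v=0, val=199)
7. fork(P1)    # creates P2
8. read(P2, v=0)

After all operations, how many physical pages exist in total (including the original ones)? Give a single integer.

Answer: 6

Derivation:
Op 1: fork(P0) -> P1. 3 ppages; refcounts: pp0:2 pp1:2 pp2:2
Op 2: write(P0, v2, 161). refcount(pp2)=2>1 -> COPY to pp3. 4 ppages; refcounts: pp0:2 pp1:2 pp2:1 pp3:1
Op 3: write(P1, v0, 135). refcount(pp0)=2>1 -> COPY to pp4. 5 ppages; refcounts: pp0:1 pp1:2 pp2:1 pp3:1 pp4:1
Op 4: write(P1, v2, 153). refcount(pp2)=1 -> write in place. 5 ppages; refcounts: pp0:1 pp1:2 pp2:1 pp3:1 pp4:1
Op 5: write(P1, v1, 197). refcount(pp1)=2>1 -> COPY to pp5. 6 ppages; refcounts: pp0:1 pp1:1 pp2:1 pp3:1 pp4:1 pp5:1
Op 6: write(P0, v0, 199). refcount(pp0)=1 -> write in place. 6 ppages; refcounts: pp0:1 pp1:1 pp2:1 pp3:1 pp4:1 pp5:1
Op 7: fork(P1) -> P2. 6 ppages; refcounts: pp0:1 pp1:1 pp2:2 pp3:1 pp4:2 pp5:2
Op 8: read(P2, v0) -> 135. No state change.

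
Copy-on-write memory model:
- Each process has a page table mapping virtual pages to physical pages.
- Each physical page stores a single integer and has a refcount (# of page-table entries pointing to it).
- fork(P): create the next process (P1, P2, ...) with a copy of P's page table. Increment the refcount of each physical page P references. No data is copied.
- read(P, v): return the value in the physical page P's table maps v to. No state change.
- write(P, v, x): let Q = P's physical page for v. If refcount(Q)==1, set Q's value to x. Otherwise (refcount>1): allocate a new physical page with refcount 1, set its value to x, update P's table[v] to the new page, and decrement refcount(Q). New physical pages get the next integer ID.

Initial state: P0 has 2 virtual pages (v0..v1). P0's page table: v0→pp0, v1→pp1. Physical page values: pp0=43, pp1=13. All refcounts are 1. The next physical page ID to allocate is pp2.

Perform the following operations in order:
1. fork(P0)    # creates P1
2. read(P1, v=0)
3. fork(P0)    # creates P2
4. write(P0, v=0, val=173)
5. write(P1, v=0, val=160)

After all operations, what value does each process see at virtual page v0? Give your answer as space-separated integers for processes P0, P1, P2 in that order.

Op 1: fork(P0) -> P1. 2 ppages; refcounts: pp0:2 pp1:2
Op 2: read(P1, v0) -> 43. No state change.
Op 3: fork(P0) -> P2. 2 ppages; refcounts: pp0:3 pp1:3
Op 4: write(P0, v0, 173). refcount(pp0)=3>1 -> COPY to pp2. 3 ppages; refcounts: pp0:2 pp1:3 pp2:1
Op 5: write(P1, v0, 160). refcount(pp0)=2>1 -> COPY to pp3. 4 ppages; refcounts: pp0:1 pp1:3 pp2:1 pp3:1
P0: v0 -> pp2 = 173
P1: v0 -> pp3 = 160
P2: v0 -> pp0 = 43

Answer: 173 160 43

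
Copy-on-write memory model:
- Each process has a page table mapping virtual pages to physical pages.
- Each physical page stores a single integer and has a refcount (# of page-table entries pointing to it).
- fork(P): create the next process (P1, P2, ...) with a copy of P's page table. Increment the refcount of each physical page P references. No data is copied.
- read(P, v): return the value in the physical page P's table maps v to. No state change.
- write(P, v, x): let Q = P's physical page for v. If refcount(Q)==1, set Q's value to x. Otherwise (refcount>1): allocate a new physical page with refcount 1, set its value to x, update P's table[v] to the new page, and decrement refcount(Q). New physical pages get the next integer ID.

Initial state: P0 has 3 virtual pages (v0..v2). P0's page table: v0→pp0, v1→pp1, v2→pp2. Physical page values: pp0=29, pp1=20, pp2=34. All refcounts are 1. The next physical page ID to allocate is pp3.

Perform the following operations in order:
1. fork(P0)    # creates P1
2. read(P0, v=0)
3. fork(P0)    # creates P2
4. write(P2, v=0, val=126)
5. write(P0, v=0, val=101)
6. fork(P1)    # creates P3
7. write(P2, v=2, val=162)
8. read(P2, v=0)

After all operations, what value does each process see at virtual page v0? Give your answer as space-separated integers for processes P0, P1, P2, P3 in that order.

Answer: 101 29 126 29

Derivation:
Op 1: fork(P0) -> P1. 3 ppages; refcounts: pp0:2 pp1:2 pp2:2
Op 2: read(P0, v0) -> 29. No state change.
Op 3: fork(P0) -> P2. 3 ppages; refcounts: pp0:3 pp1:3 pp2:3
Op 4: write(P2, v0, 126). refcount(pp0)=3>1 -> COPY to pp3. 4 ppages; refcounts: pp0:2 pp1:3 pp2:3 pp3:1
Op 5: write(P0, v0, 101). refcount(pp0)=2>1 -> COPY to pp4. 5 ppages; refcounts: pp0:1 pp1:3 pp2:3 pp3:1 pp4:1
Op 6: fork(P1) -> P3. 5 ppages; refcounts: pp0:2 pp1:4 pp2:4 pp3:1 pp4:1
Op 7: write(P2, v2, 162). refcount(pp2)=4>1 -> COPY to pp5. 6 ppages; refcounts: pp0:2 pp1:4 pp2:3 pp3:1 pp4:1 pp5:1
Op 8: read(P2, v0) -> 126. No state change.
P0: v0 -> pp4 = 101
P1: v0 -> pp0 = 29
P2: v0 -> pp3 = 126
P3: v0 -> pp0 = 29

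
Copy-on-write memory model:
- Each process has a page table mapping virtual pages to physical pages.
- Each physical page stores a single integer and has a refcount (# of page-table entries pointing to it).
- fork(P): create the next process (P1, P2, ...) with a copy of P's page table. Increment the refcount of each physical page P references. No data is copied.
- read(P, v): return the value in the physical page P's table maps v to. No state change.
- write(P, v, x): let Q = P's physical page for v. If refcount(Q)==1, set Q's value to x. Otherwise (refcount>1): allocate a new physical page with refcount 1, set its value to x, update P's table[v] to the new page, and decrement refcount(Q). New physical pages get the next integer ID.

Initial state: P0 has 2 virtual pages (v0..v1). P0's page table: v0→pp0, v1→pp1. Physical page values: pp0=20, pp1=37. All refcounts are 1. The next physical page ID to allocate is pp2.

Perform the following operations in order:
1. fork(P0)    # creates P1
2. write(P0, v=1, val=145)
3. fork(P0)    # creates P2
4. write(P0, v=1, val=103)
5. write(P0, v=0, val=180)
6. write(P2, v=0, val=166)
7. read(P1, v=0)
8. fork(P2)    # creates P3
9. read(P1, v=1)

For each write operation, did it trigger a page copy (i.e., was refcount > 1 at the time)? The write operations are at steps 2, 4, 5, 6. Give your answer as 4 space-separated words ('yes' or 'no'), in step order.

Op 1: fork(P0) -> P1. 2 ppages; refcounts: pp0:2 pp1:2
Op 2: write(P0, v1, 145). refcount(pp1)=2>1 -> COPY to pp2. 3 ppages; refcounts: pp0:2 pp1:1 pp2:1
Op 3: fork(P0) -> P2. 3 ppages; refcounts: pp0:3 pp1:1 pp2:2
Op 4: write(P0, v1, 103). refcount(pp2)=2>1 -> COPY to pp3. 4 ppages; refcounts: pp0:3 pp1:1 pp2:1 pp3:1
Op 5: write(P0, v0, 180). refcount(pp0)=3>1 -> COPY to pp4. 5 ppages; refcounts: pp0:2 pp1:1 pp2:1 pp3:1 pp4:1
Op 6: write(P2, v0, 166). refcount(pp0)=2>1 -> COPY to pp5. 6 ppages; refcounts: pp0:1 pp1:1 pp2:1 pp3:1 pp4:1 pp5:1
Op 7: read(P1, v0) -> 20. No state change.
Op 8: fork(P2) -> P3. 6 ppages; refcounts: pp0:1 pp1:1 pp2:2 pp3:1 pp4:1 pp5:2
Op 9: read(P1, v1) -> 37. No state change.

yes yes yes yes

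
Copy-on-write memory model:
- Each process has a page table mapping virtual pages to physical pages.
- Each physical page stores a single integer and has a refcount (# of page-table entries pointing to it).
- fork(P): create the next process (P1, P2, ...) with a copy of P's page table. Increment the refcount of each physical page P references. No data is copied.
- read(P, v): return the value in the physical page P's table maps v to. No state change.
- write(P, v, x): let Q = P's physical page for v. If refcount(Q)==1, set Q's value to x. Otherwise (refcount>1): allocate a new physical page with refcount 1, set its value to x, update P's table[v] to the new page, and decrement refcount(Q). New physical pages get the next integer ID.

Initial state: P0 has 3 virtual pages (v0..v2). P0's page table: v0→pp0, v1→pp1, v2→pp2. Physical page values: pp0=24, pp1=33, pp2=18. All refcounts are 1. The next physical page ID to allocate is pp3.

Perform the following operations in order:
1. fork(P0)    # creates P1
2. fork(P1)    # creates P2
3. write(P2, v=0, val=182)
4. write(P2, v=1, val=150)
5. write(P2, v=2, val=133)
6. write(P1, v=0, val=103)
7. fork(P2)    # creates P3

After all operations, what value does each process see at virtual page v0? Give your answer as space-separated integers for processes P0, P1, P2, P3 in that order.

Op 1: fork(P0) -> P1. 3 ppages; refcounts: pp0:2 pp1:2 pp2:2
Op 2: fork(P1) -> P2. 3 ppages; refcounts: pp0:3 pp1:3 pp2:3
Op 3: write(P2, v0, 182). refcount(pp0)=3>1 -> COPY to pp3. 4 ppages; refcounts: pp0:2 pp1:3 pp2:3 pp3:1
Op 4: write(P2, v1, 150). refcount(pp1)=3>1 -> COPY to pp4. 5 ppages; refcounts: pp0:2 pp1:2 pp2:3 pp3:1 pp4:1
Op 5: write(P2, v2, 133). refcount(pp2)=3>1 -> COPY to pp5. 6 ppages; refcounts: pp0:2 pp1:2 pp2:2 pp3:1 pp4:1 pp5:1
Op 6: write(P1, v0, 103). refcount(pp0)=2>1 -> COPY to pp6. 7 ppages; refcounts: pp0:1 pp1:2 pp2:2 pp3:1 pp4:1 pp5:1 pp6:1
Op 7: fork(P2) -> P3. 7 ppages; refcounts: pp0:1 pp1:2 pp2:2 pp3:2 pp4:2 pp5:2 pp6:1
P0: v0 -> pp0 = 24
P1: v0 -> pp6 = 103
P2: v0 -> pp3 = 182
P3: v0 -> pp3 = 182

Answer: 24 103 182 182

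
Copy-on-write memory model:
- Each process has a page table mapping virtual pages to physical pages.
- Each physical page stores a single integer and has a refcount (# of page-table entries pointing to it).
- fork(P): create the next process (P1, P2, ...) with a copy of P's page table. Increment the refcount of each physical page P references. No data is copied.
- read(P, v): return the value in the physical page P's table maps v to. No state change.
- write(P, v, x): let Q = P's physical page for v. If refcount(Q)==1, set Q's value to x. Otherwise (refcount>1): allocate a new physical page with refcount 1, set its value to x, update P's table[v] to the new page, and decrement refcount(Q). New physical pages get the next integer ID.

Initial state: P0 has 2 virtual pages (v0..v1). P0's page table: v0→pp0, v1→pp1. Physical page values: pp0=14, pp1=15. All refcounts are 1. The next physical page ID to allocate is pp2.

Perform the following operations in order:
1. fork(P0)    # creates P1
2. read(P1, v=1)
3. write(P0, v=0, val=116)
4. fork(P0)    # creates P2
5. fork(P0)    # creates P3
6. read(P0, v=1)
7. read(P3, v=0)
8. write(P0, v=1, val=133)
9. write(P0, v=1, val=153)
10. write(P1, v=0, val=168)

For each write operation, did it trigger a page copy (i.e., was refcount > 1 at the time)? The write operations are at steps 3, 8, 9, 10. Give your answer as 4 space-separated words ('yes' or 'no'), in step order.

Op 1: fork(P0) -> P1. 2 ppages; refcounts: pp0:2 pp1:2
Op 2: read(P1, v1) -> 15. No state change.
Op 3: write(P0, v0, 116). refcount(pp0)=2>1 -> COPY to pp2. 3 ppages; refcounts: pp0:1 pp1:2 pp2:1
Op 4: fork(P0) -> P2. 3 ppages; refcounts: pp0:1 pp1:3 pp2:2
Op 5: fork(P0) -> P3. 3 ppages; refcounts: pp0:1 pp1:4 pp2:3
Op 6: read(P0, v1) -> 15. No state change.
Op 7: read(P3, v0) -> 116. No state change.
Op 8: write(P0, v1, 133). refcount(pp1)=4>1 -> COPY to pp3. 4 ppages; refcounts: pp0:1 pp1:3 pp2:3 pp3:1
Op 9: write(P0, v1, 153). refcount(pp3)=1 -> write in place. 4 ppages; refcounts: pp0:1 pp1:3 pp2:3 pp3:1
Op 10: write(P1, v0, 168). refcount(pp0)=1 -> write in place. 4 ppages; refcounts: pp0:1 pp1:3 pp2:3 pp3:1

yes yes no no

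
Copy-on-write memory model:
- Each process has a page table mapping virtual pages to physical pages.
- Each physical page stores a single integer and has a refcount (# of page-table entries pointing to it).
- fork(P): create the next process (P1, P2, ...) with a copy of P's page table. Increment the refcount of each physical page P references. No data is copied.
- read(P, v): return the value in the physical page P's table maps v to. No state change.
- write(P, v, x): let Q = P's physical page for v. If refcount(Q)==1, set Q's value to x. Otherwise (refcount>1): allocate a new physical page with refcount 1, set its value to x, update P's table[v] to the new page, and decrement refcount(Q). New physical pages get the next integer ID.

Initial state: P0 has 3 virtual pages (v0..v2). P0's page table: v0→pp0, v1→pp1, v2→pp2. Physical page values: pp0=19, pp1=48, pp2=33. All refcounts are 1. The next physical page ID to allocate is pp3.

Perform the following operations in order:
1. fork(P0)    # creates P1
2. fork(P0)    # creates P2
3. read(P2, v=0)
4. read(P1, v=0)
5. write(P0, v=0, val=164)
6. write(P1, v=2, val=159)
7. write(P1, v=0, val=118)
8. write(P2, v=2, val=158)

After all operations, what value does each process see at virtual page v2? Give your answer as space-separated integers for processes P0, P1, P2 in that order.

Op 1: fork(P0) -> P1. 3 ppages; refcounts: pp0:2 pp1:2 pp2:2
Op 2: fork(P0) -> P2. 3 ppages; refcounts: pp0:3 pp1:3 pp2:3
Op 3: read(P2, v0) -> 19. No state change.
Op 4: read(P1, v0) -> 19. No state change.
Op 5: write(P0, v0, 164). refcount(pp0)=3>1 -> COPY to pp3. 4 ppages; refcounts: pp0:2 pp1:3 pp2:3 pp3:1
Op 6: write(P1, v2, 159). refcount(pp2)=3>1 -> COPY to pp4. 5 ppages; refcounts: pp0:2 pp1:3 pp2:2 pp3:1 pp4:1
Op 7: write(P1, v0, 118). refcount(pp0)=2>1 -> COPY to pp5. 6 ppages; refcounts: pp0:1 pp1:3 pp2:2 pp3:1 pp4:1 pp5:1
Op 8: write(P2, v2, 158). refcount(pp2)=2>1 -> COPY to pp6. 7 ppages; refcounts: pp0:1 pp1:3 pp2:1 pp3:1 pp4:1 pp5:1 pp6:1
P0: v2 -> pp2 = 33
P1: v2 -> pp4 = 159
P2: v2 -> pp6 = 158

Answer: 33 159 158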